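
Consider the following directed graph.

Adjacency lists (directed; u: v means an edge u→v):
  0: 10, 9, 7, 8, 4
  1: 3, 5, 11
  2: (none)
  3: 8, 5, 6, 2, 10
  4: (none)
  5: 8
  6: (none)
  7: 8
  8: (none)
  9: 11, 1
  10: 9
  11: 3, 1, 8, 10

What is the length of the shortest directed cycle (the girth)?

For each vertex v, BFS finds the shortest path from v back to v.
The shortest such closed walk is 1 → 11 → 1, length 2.

2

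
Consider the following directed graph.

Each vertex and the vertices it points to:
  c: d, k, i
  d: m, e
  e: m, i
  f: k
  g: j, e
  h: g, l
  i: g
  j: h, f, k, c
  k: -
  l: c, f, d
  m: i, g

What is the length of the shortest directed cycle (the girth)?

3

For each vertex v, BFS finds the shortest path from v back to v.
The shortest such closed walk is h → g → j → h, length 3.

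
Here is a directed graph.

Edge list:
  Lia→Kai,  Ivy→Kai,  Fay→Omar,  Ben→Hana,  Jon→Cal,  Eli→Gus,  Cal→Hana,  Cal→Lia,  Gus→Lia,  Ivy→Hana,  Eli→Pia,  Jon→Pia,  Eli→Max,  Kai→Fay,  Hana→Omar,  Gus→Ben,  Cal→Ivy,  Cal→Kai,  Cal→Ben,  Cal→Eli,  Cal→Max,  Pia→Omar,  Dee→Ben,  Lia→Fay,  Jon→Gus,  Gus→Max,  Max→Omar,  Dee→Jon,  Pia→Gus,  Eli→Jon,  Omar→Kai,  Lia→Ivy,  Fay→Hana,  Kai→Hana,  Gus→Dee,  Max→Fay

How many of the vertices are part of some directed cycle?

10

A vertex is on a directed cycle iff it belongs to a strongly connected component of size ≥ 2 (or has a self-loop).
The vertices on cycles are {Cal, Dee, Eli, Fay, Gus, Jon, Kai, Pia, Hana, Omar} — 10 in total.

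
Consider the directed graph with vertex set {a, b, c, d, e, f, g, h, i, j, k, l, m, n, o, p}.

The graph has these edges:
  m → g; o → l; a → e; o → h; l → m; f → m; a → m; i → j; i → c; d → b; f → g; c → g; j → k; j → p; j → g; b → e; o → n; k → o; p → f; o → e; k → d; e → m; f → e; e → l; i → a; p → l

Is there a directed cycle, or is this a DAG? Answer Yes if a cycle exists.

No

DFS with white/gray/black marking, starting from b:
b gray
  e gray
    l gray
      m gray
        g gray
        g black
      m black
    l black
    e→m: m black — skip
  e black
b black
a gray
  a→e: e black — skip
  a→m: m black — skip
a black
c gray
  c→g: g black — skip
c black
d gray
  d→b: b black — skip
d black
f gray
  f→m: m black — skip
  f→g: g black — skip
  f→e: e black — skip
f black
h gray
h black
i gray
  i→a: a black — skip
  j gray
    k gray
      o gray
        o→e: e black — skip
        o→h: h black — skip
        o→l: l black — skip
        n gray
        n black
      o black
      k→d: d black — skip
    k black
    j→g: g black — skip
    p gray
      p→f: f black — skip
      p→l: l black — skip
    p black
  j black
  i→c: c black — skip
i black
Every edge goes to a white or black vertex — no back edge, so the graph is acyclic.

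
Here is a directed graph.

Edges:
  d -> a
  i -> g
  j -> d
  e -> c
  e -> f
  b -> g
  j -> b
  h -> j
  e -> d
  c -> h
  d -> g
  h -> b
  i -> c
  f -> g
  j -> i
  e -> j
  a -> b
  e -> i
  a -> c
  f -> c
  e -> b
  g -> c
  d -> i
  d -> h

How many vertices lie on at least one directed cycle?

A vertex is on a directed cycle iff it belongs to a strongly connected component of size ≥ 2 (or has a self-loop).
The vertices on cycles are {a, b, c, d, g, h, i, j} — 8 in total.

8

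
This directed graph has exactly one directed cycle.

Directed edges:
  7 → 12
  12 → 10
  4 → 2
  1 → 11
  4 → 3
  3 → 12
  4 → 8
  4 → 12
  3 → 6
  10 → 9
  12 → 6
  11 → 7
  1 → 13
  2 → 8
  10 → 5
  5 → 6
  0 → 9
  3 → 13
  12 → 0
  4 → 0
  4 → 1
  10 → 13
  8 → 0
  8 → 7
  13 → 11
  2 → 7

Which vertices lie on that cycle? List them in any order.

7, 10, 11, 12, 13

DFS with gray/black marking from 12:
12 gray
  10 gray
    5 gray
      6 gray
      6 black
    5 black
    9 gray
    9 black
    13 gray
      11 gray
        7 gray
          7→12: 12 is gray → back edge
Back edge closes the cycle 12 → 10 → 13 → 11 → 7 → 12; its vertices are {7, 10, 11, 12, 13}.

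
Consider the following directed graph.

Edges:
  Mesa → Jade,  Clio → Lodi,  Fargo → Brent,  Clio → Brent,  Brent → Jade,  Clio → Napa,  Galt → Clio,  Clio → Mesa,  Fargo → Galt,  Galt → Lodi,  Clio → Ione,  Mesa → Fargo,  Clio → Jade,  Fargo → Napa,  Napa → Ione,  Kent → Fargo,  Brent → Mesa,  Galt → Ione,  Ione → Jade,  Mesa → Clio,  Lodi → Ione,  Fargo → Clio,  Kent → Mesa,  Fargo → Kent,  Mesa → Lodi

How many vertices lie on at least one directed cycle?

A vertex is on a directed cycle iff it belongs to a strongly connected component of size ≥ 2 (or has a self-loop).
The vertices on cycles are {Clio, Galt, Kent, Mesa, Brent, Fargo} — 6 in total.

6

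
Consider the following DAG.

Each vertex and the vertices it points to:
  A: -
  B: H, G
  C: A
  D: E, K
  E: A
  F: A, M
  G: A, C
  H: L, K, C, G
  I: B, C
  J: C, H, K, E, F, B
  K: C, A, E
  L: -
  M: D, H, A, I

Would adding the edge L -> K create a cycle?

Adding L→K creates a cycle iff K can already reach L.
Explore from K: no path reaches L. The graph stays acyclic.

No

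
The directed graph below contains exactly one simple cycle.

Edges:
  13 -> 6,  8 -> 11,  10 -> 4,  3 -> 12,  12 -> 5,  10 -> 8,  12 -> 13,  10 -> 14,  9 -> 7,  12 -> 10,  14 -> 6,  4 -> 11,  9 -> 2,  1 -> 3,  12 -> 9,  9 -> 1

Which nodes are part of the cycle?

DFS with gray/black marking from 12:
12 gray
  13 gray
    6 gray
    6 black
  13 black
  10 gray
    4 gray
      11 gray
      11 black
    4 black
    14 gray
      14→6: 6 black — skip
    14 black
    8 gray
      8→11: 11 black — skip
    8 black
  10 black
  5 gray
  5 black
  9 gray
    2 gray
    2 black
    7 gray
    7 black
    1 gray
      3 gray
        3→12: 12 is gray → back edge
Back edge closes the cycle 12 → 9 → 1 → 3 → 12; its vertices are {1, 3, 9, 12}.

1, 3, 9, 12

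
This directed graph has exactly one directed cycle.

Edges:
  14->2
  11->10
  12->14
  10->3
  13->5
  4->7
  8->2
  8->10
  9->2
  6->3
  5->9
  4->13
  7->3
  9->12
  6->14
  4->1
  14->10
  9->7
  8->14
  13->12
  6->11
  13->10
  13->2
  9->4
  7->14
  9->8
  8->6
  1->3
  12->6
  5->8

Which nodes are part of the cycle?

4, 5, 9, 13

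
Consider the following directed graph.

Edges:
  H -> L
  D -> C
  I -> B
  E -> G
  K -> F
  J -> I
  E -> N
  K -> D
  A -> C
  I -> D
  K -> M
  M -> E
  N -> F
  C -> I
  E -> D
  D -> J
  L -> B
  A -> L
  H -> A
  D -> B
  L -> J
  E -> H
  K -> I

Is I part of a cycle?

I is on a cycle iff I can reach itself via ≥1 edge.
I → D → C → I — yes.

Yes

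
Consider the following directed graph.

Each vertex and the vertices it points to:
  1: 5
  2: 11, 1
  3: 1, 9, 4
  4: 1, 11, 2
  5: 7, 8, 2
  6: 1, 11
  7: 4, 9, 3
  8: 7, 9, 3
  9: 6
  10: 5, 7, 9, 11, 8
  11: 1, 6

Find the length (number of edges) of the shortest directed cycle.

2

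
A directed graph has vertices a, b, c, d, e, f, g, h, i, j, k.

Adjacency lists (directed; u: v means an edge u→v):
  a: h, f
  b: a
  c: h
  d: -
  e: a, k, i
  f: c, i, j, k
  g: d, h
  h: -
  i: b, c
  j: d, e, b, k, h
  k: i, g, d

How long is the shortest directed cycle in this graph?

For each vertex v, BFS finds the shortest path from v back to v.
The shortest such closed walk is j → e → a → f → j, length 4.

4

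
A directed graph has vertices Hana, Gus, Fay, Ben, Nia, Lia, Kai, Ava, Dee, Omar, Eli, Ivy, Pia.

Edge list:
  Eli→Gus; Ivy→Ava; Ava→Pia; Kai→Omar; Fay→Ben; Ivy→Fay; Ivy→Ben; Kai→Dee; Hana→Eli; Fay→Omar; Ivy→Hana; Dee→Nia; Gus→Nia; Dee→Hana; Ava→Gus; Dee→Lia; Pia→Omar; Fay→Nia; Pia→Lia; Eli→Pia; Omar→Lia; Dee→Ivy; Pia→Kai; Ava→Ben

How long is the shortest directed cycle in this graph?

5

For each vertex v, BFS finds the shortest path from v back to v.
The shortest such closed walk is Ivy → Ava → Pia → Kai → Dee → Ivy, length 5.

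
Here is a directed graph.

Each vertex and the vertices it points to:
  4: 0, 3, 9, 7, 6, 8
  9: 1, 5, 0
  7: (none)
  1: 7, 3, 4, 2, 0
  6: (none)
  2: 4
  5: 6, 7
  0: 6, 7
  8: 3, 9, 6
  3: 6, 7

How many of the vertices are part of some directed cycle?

5

A vertex is on a directed cycle iff it belongs to a strongly connected component of size ≥ 2 (or has a self-loop).
The vertices on cycles are {1, 2, 4, 8, 9} — 5 in total.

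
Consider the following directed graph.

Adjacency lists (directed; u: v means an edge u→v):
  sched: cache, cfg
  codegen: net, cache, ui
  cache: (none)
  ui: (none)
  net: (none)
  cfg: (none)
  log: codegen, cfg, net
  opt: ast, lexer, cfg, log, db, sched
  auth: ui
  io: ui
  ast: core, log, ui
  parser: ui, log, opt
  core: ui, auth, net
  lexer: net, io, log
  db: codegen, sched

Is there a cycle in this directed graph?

No

DFS with white/gray/black marking, starting from cache:
cache gray
cache black
sched gray
  sched→cache: cache black — skip
  cfg gray
  cfg black
sched black
codegen gray
  net gray
  net black
  codegen→cache: cache black — skip
  ui gray
  ui black
codegen black
log gray
  log→codegen: codegen black — skip
  log→cfg: cfg black — skip
  log→net: net black — skip
log black
opt gray
  ast gray
    core gray
      core→ui: ui black — skip
      auth gray
        auth→ui: ui black — skip
      auth black
      core→net: net black — skip
    core black
    ast→log: log black — skip
    ast→ui: ui black — skip
  ast black
  lexer gray
    lexer→net: net black — skip
    io gray
      io→ui: ui black — skip
    io black
    lexer→log: log black — skip
  lexer black
  opt→cfg: cfg black — skip
  opt→log: log black — skip
  db gray
    db→codegen: codegen black — skip
    db→sched: sched black — skip
  db black
  opt→sched: sched black — skip
opt black
parser gray
  parser→ui: ui black — skip
  parser→log: log black — skip
  parser→opt: opt black — skip
parser black
Every edge goes to a white or black vertex — no back edge, so the graph is acyclic.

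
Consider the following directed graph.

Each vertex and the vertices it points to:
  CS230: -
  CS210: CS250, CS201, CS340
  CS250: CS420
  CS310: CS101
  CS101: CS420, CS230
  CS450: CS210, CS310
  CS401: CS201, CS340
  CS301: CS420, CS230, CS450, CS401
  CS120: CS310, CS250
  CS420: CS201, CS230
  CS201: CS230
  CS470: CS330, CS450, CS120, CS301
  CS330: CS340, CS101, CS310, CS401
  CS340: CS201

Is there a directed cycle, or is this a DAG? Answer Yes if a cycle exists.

No

DFS with white/gray/black marking, starting from CS470:
CS470 gray
  CS330 gray
    CS340 gray
      CS201 gray
        CS230 gray
        CS230 black
      CS201 black
    CS340 black
    CS101 gray
      CS420 gray
        CS420→CS201: CS201 black — skip
        CS420→CS230: CS230 black — skip
      CS420 black
      CS101→CS230: CS230 black — skip
    CS101 black
    CS310 gray
      CS310→CS101: CS101 black — skip
    CS310 black
    CS401 gray
      CS401→CS201: CS201 black — skip
      CS401→CS340: CS340 black — skip
    CS401 black
  CS330 black
  CS450 gray
    CS210 gray
      CS250 gray
        CS250→CS420: CS420 black — skip
      CS250 black
      CS210→CS201: CS201 black — skip
      CS210→CS340: CS340 black — skip
    CS210 black
    CS450→CS310: CS310 black — skip
  CS450 black
  CS120 gray
    CS120→CS310: CS310 black — skip
    CS120→CS250: CS250 black — skip
  CS120 black
  CS301 gray
    CS301→CS420: CS420 black — skip
    CS301→CS230: CS230 black — skip
    CS301→CS450: CS450 black — skip
    CS301→CS401: CS401 black — skip
  CS301 black
CS470 black
Every edge goes to a white or black vertex — no back edge, so the graph is acyclic.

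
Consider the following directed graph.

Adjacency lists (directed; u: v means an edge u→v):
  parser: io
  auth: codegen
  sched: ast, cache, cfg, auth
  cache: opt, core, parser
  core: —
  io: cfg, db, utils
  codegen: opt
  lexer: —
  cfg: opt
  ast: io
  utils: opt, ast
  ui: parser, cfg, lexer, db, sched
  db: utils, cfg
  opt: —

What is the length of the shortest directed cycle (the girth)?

For each vertex v, BFS finds the shortest path from v back to v.
The shortest such closed walk is ast → io → utils → ast, length 3.

3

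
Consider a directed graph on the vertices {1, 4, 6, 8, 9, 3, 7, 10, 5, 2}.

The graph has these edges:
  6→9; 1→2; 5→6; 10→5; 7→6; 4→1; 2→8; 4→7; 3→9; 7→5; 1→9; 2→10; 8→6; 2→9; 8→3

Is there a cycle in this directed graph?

No

DFS with white/gray/black marking, starting from 4:
4 gray
  1 gray
    9 gray
    9 black
    2 gray
      2→9: 9 black — skip
      10 gray
        5 gray
          6 gray
            6→9: 9 black — skip
          6 black
        5 black
      10 black
      8 gray
        3 gray
          3→9: 9 black — skip
        3 black
        8→6: 6 black — skip
      8 black
    2 black
  1 black
  7 gray
    7→5: 5 black — skip
    7→6: 6 black — skip
  7 black
4 black
Every edge goes to a white or black vertex — no back edge, so the graph is acyclic.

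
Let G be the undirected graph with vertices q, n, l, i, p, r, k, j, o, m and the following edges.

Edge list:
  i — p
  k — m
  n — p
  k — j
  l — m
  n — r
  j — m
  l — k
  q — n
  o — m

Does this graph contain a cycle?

DFS, tracking each vertex's parent; an edge to a visited non-parent vertex closes a cycle.
Start from r:
visit r (parent –)
  visit n (parent r)
    visit q (parent n)
      q–n: parent, skip
    n–r: parent, skip
    visit p (parent n)
      p–n: parent, skip
      visit i (parent p)
        i–p: parent, skip
visit l (parent –)
  visit m (parent l)
    visit o (parent m)
      o–m: parent, skip
    visit k (parent m)
      visit j (parent k)
        j–k: parent, skip
        j–m: m visited and ≠ parent → cycle
Cycle: m – k – j – m.

Yes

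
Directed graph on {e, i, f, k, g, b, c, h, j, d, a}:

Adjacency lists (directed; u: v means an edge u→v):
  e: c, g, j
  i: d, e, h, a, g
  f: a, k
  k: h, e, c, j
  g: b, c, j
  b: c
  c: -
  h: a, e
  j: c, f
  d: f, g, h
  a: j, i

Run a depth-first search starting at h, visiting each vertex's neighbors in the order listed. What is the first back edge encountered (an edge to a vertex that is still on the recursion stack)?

DFS from h (visiting each vertex's neighbors in the order listed); mark gray on enter, black on exit:
h gray
  a gray
    j gray
      c gray
      c black
      f gray
        f→a: a is gray → back edge
First back edge: f → a.

f→a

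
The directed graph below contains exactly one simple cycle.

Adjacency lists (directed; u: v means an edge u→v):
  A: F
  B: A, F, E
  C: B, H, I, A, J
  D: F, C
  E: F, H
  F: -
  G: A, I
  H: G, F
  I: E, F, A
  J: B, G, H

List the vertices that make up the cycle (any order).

DFS with gray/black marking from H:
H gray
  G gray
    A gray
      F gray
      F black
    A black
    I gray
      E gray
        E→F: F black — skip
        E→H: H is gray → back edge
Back edge closes the cycle H → G → I → E → H; its vertices are {E, G, H, I}.

E, G, H, I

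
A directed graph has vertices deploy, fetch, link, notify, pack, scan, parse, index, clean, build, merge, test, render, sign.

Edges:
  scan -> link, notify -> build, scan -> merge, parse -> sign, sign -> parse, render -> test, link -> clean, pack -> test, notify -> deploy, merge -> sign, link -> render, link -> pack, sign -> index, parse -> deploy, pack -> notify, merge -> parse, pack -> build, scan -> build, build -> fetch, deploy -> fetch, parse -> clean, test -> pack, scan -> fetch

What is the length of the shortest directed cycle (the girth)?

For each vertex v, BFS finds the shortest path from v back to v.
The shortest such closed walk is pack → test → pack, length 2.

2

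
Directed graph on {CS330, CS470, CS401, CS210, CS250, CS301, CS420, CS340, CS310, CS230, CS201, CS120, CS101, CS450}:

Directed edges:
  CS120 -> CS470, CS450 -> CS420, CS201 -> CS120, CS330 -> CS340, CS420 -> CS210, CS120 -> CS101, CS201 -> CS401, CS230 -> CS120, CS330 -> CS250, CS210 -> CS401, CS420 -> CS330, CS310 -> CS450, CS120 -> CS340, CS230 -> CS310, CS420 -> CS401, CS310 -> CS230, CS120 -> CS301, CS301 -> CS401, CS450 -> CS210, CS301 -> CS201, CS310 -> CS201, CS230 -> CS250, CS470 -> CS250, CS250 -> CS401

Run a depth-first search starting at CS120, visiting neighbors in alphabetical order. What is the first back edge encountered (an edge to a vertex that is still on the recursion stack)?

CS201->CS120

DFS from CS120 (visiting neighbors in alphabetical order); mark gray on enter, black on exit:
CS120 gray
  CS101 gray
  CS101 black
  CS301 gray
    CS201 gray
      CS201→CS120: CS120 is gray → back edge
First back edge: CS201 → CS120.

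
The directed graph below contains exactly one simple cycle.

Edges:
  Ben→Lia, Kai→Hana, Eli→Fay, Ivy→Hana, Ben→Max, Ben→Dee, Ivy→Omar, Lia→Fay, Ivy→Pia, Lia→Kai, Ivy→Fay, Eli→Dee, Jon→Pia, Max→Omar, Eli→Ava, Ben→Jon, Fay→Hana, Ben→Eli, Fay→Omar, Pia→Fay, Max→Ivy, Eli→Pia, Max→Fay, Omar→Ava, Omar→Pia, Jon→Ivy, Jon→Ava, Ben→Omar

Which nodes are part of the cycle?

DFS with gray/black marking from Fay:
Fay gray
  Hana gray
  Hana black
  Omar gray
    Pia gray
      Pia→Fay: Fay is gray → back edge
Back edge closes the cycle Fay → Omar → Pia → Fay; its vertices are {Fay, Pia, Omar}.

Fay, Pia, Omar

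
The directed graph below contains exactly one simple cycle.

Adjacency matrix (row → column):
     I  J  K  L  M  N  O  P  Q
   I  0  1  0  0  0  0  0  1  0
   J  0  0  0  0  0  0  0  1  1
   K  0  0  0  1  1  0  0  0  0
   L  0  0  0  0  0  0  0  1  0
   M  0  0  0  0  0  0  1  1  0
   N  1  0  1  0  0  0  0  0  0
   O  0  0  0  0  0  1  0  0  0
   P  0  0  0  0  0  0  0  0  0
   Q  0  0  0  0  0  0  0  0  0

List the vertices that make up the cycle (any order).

K, M, N, O

DFS with gray/black marking from N:
N gray
  K gray
    L gray
      P gray
      P black
    L black
    M gray
      M→P: P black — skip
      O gray
        O→N: N is gray → back edge
Back edge closes the cycle N → K → M → O → N; its vertices are {K, M, N, O}.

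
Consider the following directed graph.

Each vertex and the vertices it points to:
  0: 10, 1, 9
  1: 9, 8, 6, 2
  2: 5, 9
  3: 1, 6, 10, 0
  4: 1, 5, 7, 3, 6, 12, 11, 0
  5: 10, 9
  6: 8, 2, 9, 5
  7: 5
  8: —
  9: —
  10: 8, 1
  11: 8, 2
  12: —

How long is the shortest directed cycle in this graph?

For each vertex v, BFS finds the shortest path from v back to v.
The shortest such closed walk is 6 → 5 → 10 → 1 → 6, length 4.

4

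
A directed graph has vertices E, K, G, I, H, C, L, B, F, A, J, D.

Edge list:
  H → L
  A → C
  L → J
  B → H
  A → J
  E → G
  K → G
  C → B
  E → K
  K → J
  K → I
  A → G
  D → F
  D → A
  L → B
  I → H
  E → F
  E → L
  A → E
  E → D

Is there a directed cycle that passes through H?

H is on a cycle iff H can reach itself via ≥1 edge.
H → L → B → H — yes.

Yes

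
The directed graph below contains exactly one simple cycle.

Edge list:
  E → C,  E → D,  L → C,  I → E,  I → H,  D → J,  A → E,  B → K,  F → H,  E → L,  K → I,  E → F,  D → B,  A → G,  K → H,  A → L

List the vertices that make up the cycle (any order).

B, D, E, I, K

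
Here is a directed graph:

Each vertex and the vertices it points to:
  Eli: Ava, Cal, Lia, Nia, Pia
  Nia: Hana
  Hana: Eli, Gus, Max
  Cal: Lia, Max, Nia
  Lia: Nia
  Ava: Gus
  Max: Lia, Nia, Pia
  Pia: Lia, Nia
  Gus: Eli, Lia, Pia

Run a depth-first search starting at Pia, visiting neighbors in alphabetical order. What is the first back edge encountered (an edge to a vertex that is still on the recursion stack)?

Gus->Eli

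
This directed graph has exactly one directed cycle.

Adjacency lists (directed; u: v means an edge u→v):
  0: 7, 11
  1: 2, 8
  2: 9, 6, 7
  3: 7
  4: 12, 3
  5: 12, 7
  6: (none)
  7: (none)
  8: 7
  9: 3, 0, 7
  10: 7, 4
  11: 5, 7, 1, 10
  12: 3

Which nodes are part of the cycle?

0, 1, 2, 9, 11

DFS with gray/black marking from 11:
11 gray
  5 gray
    12 gray
      3 gray
        7 gray
        7 black
      3 black
    12 black
    5→7: 7 black — skip
  5 black
  11→7: 7 black — skip
  1 gray
    2 gray
      9 gray
        9→3: 3 black — skip
        0 gray
          0→7: 7 black — skip
          0→11: 11 is gray → back edge
Back edge closes the cycle 11 → 1 → 2 → 9 → 0 → 11; its vertices are {0, 1, 2, 9, 11}.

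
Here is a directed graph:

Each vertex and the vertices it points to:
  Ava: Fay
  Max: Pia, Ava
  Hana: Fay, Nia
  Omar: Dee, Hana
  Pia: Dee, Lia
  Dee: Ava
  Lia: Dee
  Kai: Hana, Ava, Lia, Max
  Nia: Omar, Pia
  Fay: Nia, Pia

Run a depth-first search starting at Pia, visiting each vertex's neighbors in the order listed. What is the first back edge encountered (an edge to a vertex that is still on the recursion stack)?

DFS from Pia (visiting each vertex's neighbors in the order listed); mark gray on enter, black on exit:
Pia gray
  Dee gray
    Ava gray
      Fay gray
        Nia gray
          Omar gray
            Omar→Dee: Dee is gray → back edge
First back edge: Omar → Dee.

Omar->Dee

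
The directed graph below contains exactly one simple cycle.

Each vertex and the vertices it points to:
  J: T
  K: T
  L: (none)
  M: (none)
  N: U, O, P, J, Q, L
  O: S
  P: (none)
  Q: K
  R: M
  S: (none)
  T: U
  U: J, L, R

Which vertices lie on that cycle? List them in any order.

J, T, U

DFS with gray/black marking from U:
U gray
  J gray
    T gray
      T→U: U is gray → back edge
Back edge closes the cycle U → J → T → U; its vertices are {J, T, U}.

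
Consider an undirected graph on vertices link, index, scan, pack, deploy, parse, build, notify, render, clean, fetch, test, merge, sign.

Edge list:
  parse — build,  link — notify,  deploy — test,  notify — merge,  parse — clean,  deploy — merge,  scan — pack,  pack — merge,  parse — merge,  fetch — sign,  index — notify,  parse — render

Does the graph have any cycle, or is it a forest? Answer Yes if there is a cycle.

DFS, tracking each vertex's parent; an edge to a visited non-parent vertex closes a cycle.
Start from scan:
visit scan (parent –)
  visit pack (parent scan)
    visit merge (parent pack)
      visit notify (parent merge)
        notify–merge: parent, skip
        visit link (parent notify)
          link–notify: parent, skip
        visit index (parent notify)
          index–notify: parent, skip
      visit parse (parent merge)
        visit render (parent parse)
          render–parse: parent, skip
        parse–merge: parent, skip
        visit clean (parent parse)
          clean–parse: parent, skip
        visit build (parent parse)
          build–parse: parent, skip
      visit deploy (parent merge)
        deploy–merge: parent, skip
        visit test (parent deploy)
          test–deploy: parent, skip
      merge–pack: parent, skip
    pack–scan: parent, skip
visit fetch (parent –)
  visit sign (parent fetch)
    sign–fetch: parent, skip
No non-parent visited neighbor found — the graph is a forest.

No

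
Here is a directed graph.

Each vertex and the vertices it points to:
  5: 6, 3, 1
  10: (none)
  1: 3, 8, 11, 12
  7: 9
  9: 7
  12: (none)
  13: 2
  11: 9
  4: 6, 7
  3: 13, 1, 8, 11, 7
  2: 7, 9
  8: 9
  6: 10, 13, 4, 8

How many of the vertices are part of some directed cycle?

6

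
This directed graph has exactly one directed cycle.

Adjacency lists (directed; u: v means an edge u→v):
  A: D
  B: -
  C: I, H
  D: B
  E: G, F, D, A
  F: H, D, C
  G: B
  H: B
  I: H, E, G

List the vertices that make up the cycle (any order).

C, E, F, I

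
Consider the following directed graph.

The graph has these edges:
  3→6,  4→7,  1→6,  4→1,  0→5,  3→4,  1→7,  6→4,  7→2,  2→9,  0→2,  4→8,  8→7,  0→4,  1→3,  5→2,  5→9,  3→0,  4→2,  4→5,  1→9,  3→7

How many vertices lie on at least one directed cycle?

A vertex is on a directed cycle iff it belongs to a strongly connected component of size ≥ 2 (or has a self-loop).
The vertices on cycles are {0, 1, 3, 4, 6} — 5 in total.

5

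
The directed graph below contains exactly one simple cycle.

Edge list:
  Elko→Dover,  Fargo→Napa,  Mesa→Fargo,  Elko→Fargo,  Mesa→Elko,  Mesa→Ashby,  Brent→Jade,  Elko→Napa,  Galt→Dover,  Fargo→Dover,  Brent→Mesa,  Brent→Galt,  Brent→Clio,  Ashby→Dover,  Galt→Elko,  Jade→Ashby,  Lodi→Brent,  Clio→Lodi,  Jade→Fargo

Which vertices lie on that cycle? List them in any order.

DFS with gray/black marking from Brent:
Brent gray
  Mesa gray
    Ashby gray
      Dover gray
      Dover black
    Ashby black
    Elko gray
      Fargo gray
        Fargo→Dover: Dover black — skip
        Napa gray
        Napa black
      Fargo black
      Elko→Dover: Dover black — skip
      Elko→Napa: Napa black — skip
    Elko black
    Mesa→Fargo: Fargo black — skip
  Mesa black
  Clio gray
    Lodi gray
      Lodi→Brent: Brent is gray → back edge
Back edge closes the cycle Brent → Clio → Lodi → Brent; its vertices are {Clio, Lodi, Brent}.

Clio, Lodi, Brent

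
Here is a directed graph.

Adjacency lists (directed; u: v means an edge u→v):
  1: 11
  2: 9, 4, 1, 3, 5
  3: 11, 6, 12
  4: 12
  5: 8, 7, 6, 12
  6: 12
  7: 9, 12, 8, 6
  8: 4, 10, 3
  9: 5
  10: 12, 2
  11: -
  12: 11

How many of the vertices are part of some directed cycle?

6

A vertex is on a directed cycle iff it belongs to a strongly connected component of size ≥ 2 (or has a self-loop).
The vertices on cycles are {2, 5, 7, 8, 9, 10} — 6 in total.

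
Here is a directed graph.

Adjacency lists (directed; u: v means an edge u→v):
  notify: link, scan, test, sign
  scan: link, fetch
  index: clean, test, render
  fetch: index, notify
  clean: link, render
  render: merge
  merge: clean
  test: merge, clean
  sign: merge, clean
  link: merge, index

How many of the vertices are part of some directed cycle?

A vertex is on a directed cycle iff it belongs to a strongly connected component of size ≥ 2 (or has a self-loop).
The vertices on cycles are {link, scan, test, clean, fetch, index, merge, notify, render} — 9 in total.

9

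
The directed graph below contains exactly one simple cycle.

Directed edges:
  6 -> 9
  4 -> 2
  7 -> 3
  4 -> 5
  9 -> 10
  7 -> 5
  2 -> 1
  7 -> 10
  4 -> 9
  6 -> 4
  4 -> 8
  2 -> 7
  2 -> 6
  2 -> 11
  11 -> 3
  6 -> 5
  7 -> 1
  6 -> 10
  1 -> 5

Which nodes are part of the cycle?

2, 4, 6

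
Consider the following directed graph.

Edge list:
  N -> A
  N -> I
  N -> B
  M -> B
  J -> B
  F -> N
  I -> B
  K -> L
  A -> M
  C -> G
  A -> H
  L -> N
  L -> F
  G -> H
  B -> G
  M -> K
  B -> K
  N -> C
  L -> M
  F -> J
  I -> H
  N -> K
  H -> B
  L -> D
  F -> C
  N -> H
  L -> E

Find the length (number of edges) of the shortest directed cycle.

3

For each vertex v, BFS finds the shortest path from v back to v.
The shortest such closed walk is L → M → K → L, length 3.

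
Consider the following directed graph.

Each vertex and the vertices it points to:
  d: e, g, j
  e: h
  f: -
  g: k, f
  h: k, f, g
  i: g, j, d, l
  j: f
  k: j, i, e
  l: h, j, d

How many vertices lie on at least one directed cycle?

A vertex is on a directed cycle iff it belongs to a strongly connected component of size ≥ 2 (or has a self-loop).
The vertices on cycles are {d, e, g, h, i, k, l} — 7 in total.

7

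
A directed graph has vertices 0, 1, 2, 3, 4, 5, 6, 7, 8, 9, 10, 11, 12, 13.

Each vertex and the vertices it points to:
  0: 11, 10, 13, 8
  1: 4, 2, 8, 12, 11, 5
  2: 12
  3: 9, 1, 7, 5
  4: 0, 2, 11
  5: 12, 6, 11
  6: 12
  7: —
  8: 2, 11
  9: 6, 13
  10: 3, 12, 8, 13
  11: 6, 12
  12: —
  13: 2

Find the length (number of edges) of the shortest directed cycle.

5

For each vertex v, BFS finds the shortest path from v back to v.
The shortest such closed walk is 10 → 3 → 1 → 4 → 0 → 10, length 5.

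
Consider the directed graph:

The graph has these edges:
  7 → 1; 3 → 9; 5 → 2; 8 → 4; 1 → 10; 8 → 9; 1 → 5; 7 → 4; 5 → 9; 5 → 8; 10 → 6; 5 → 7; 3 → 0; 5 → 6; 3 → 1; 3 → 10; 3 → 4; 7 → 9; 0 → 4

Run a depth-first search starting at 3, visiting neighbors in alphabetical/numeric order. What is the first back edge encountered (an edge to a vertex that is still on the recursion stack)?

7→1

DFS from 3 (visiting neighbors in alphabetical/numeric order); mark gray on enter, black on exit:
3 gray
  0 gray
    4 gray
    4 black
  0 black
  1 gray
    5 gray
      2 gray
      2 black
      6 gray
      6 black
      7 gray
        7→1: 1 is gray → back edge
First back edge: 7 → 1.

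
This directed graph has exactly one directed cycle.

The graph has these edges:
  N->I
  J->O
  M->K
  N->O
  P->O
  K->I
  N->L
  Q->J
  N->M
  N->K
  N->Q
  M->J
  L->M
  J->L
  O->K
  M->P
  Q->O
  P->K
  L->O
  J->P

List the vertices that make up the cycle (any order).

DFS with gray/black marking from M:
M gray
  J gray
    L gray
      O gray
        K gray
          I gray
          I black
        K black
      O black
      L→M: M is gray → back edge
Back edge closes the cycle M → J → L → M; its vertices are {J, L, M}.

J, L, M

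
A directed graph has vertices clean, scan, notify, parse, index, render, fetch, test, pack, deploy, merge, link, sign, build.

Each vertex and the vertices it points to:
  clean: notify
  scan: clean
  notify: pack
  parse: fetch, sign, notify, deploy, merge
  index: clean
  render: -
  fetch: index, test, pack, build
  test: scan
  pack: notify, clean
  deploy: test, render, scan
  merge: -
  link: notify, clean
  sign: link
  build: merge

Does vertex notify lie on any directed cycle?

notify is on a cycle iff notify can reach itself via ≥1 edge.
notify → pack → notify — yes.

Yes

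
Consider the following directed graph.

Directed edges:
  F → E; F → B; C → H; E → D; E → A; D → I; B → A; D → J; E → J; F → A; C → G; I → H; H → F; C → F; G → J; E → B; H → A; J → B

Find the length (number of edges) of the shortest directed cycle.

For each vertex v, BFS finds the shortest path from v back to v.
The shortest such closed walk is F → E → D → I → H → F, length 5.

5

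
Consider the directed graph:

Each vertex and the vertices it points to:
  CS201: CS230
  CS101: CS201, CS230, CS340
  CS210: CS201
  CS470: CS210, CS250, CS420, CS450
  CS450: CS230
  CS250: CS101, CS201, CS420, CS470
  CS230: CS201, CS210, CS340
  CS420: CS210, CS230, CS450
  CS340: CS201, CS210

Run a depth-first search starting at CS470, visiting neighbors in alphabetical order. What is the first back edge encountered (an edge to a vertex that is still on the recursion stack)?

DFS from CS470 (visiting neighbors in alphabetical order); mark gray on enter, black on exit:
CS470 gray
  CS210 gray
    CS201 gray
      CS230 gray
        CS230→CS201: CS201 is gray → back edge
First back edge: CS230 → CS201.

CS230→CS201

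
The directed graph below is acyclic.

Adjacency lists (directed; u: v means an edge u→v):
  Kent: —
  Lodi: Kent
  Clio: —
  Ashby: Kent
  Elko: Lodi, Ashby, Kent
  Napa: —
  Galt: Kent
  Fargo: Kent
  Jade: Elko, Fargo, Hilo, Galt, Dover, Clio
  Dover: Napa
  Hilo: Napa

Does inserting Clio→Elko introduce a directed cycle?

No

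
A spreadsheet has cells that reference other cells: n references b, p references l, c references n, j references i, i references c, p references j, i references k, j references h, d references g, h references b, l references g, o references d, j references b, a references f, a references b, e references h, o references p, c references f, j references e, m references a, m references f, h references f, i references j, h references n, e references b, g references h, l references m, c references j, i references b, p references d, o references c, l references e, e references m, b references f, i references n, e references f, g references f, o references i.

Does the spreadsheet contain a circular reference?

Yes

DFS with white/gray/black marking, starting from h:
h gray
  b gray
    f gray
    f black
  b black
  h→f: f black — skip
  n gray
    n→b: b black — skip
  n black
h black
a gray
  a→b: b black — skip
  a→f: f black — skip
a black
c gray
  c→n: n black — skip
  j gray
    i gray
      i→n: n black — skip
      i→b: b black — skip
      i→j: j is gray → back edge
Back edge found, so a cycle exists: j → i → j.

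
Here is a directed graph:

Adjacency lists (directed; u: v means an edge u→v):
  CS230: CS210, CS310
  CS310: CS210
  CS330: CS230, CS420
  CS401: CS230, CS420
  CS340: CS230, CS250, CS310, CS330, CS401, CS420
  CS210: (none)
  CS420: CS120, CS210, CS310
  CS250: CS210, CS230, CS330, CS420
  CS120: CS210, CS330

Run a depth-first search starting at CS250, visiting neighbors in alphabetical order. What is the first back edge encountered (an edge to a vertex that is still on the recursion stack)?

DFS from CS250 (visiting neighbors in alphabetical order); mark gray on enter, black on exit:
CS250 gray
  CS210 gray
  CS210 black
  CS230 gray
    CS230→CS210: CS210 black — skip
    CS310 gray
      CS310→CS210: CS210 black — skip
    CS310 black
  CS230 black
  CS330 gray
    CS330→CS230: CS230 black — skip
    CS420 gray
      CS120 gray
        CS120→CS210: CS210 black — skip
        CS120→CS330: CS330 is gray → back edge
First back edge: CS120 → CS330.

CS120->CS330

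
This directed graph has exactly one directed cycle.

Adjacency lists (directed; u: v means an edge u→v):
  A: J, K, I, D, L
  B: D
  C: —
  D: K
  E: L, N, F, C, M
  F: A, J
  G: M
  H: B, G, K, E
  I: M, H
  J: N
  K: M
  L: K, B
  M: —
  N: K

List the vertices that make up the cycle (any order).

A, E, F, H, I

DFS with gray/black marking from A:
A gray
  J gray
    N gray
      K gray
        M gray
        M black
      K black
    N black
  J black
  A→K: K black — skip
  I gray
    I→M: M black — skip
    H gray
      B gray
        D gray
          D→K: K black — skip
        D black
      B black
      G gray
        G→M: M black — skip
      G black
      H→K: K black — skip
      E gray
        L gray
          L→K: K black — skip
          L→B: B black — skip
        L black
        E→N: N black — skip
        F gray
          F→A: A is gray → back edge
Back edge closes the cycle A → I → H → E → F → A; its vertices are {A, E, F, H, I}.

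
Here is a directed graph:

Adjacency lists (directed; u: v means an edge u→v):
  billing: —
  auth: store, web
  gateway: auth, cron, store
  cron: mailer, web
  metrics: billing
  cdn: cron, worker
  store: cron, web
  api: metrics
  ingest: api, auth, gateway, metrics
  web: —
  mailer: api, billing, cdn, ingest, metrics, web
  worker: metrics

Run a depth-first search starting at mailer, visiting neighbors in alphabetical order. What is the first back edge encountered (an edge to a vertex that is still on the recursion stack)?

DFS from mailer (visiting neighbors in alphabetical order); mark gray on enter, black on exit:
mailer gray
  api gray
    metrics gray
      billing gray
      billing black
    metrics black
  api black
  mailer→billing: billing black — skip
  cdn gray
    cron gray
      cron→mailer: mailer is gray → back edge
First back edge: cron → mailer.

cron->mailer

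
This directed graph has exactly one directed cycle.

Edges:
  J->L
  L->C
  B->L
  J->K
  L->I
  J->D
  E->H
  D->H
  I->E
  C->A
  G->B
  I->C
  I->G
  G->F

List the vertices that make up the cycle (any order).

DFS with gray/black marking from L:
L gray
  C gray
    A gray
    A black
  C black
  I gray
    E gray
      H gray
      H black
    E black
    G gray
      F gray
      F black
      B gray
        B→L: L is gray → back edge
Back edge closes the cycle L → I → G → B → L; its vertices are {B, G, I, L}.

B, G, I, L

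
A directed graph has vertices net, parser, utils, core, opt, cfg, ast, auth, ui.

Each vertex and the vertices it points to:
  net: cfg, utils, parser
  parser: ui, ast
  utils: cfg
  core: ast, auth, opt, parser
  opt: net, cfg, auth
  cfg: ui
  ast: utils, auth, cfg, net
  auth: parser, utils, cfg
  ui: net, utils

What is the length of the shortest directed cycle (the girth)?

3

For each vertex v, BFS finds the shortest path from v back to v.
The shortest such closed walk is parser → ast → auth → parser, length 3.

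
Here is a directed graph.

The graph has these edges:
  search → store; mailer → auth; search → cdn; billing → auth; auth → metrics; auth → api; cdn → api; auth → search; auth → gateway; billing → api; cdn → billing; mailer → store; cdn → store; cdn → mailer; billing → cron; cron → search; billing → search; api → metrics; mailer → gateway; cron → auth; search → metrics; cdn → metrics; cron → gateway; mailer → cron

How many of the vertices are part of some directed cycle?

A vertex is on a directed cycle iff it belongs to a strongly connected component of size ≥ 2 (or has a self-loop).
The vertices on cycles are {cdn, auth, cron, mailer, search, billing} — 6 in total.

6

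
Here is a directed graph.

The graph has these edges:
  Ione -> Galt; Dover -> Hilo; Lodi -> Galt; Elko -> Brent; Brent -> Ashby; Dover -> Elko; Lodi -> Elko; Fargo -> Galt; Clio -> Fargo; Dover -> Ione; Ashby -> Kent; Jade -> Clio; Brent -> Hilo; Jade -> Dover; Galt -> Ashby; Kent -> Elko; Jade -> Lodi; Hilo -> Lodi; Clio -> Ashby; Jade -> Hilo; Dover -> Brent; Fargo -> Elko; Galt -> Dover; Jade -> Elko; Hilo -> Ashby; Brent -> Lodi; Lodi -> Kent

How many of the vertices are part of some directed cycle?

A vertex is on a directed cycle iff it belongs to a strongly connected component of size ≥ 2 (or has a self-loop).
The vertices on cycles are {Elko, Galt, Hilo, Ione, Kent, Lodi, Ashby, Brent, Dover} — 9 in total.

9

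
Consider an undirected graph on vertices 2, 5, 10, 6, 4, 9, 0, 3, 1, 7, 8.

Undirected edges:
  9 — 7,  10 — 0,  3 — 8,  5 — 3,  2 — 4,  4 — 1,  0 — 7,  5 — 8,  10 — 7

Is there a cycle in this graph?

Yes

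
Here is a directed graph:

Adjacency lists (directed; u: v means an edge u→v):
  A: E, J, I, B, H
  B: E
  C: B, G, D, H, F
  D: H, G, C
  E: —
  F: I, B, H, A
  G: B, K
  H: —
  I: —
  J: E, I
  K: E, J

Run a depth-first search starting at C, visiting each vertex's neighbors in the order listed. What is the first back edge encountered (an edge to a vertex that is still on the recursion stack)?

DFS from C (visiting each vertex's neighbors in the order listed); mark gray on enter, black on exit:
C gray
  B gray
    E gray
    E black
  B black
  G gray
    G→B: B black — skip
    K gray
      K→E: E black — skip
      J gray
        J→E: E black — skip
        I gray
        I black
      J black
    K black
  G black
  D gray
    H gray
    H black
    D→G: G black — skip
    D→C: C is gray → back edge
First back edge: D → C.

D->C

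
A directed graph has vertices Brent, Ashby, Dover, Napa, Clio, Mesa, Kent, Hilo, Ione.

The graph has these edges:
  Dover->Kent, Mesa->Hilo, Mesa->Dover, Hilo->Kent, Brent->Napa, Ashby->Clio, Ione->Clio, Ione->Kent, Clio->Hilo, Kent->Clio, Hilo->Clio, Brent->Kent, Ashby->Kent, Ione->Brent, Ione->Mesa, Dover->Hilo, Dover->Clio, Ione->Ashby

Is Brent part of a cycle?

No

Brent lies on a cycle iff there is a path from Brent back to itself.
Exploring from Brent, it never reaches itself; equivalently, its strongly connected component is a singleton.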